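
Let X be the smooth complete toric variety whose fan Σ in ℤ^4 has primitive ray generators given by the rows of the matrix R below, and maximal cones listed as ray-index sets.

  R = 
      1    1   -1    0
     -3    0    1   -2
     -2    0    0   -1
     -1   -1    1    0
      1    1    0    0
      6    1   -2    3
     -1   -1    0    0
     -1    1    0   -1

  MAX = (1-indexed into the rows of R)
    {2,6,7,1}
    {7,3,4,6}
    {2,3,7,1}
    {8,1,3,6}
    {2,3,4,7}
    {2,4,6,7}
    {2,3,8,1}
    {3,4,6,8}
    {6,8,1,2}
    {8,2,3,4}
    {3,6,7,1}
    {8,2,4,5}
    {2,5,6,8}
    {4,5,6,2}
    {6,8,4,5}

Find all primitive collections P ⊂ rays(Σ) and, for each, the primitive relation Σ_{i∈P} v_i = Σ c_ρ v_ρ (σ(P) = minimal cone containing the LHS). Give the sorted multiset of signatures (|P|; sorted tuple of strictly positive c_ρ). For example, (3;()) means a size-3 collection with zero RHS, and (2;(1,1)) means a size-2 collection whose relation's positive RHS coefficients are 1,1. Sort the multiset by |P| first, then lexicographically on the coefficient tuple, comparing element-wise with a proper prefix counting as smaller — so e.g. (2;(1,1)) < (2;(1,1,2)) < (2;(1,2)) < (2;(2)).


Minimal non-faces — 7 found among 8 rays, 15 max cones:

  P={1,4}:  v_{1} + v_{4} = 0  ⇒ sig = (2;())
  P={5,7}:  v_{5} + v_{7} = 0  ⇒ sig = (2;())
  P={3,5}:  v_{3} + v_{5} = v_{8}  ⇒ sig = (2;(1))
  P={7,8}:  v_{7} + v_{8} = v_{3}  ⇒ sig = (2;(1))
  P={1,5}:  v_{1} + v_{5} = v_{2} + v_{6} + v_{8}  ⇒ sig = (2;(1,1,1))
  P={2,3,6}:  v_{2} + v_{3} + v_{6} = v_{1}  ⇒ sig = (3;(1))
  P={2,4,6,8}:  v_{2} + v_{4} + v_{6} + v_{8} = v_{5}  ⇒ sig = (4;(1))

Sorted signature multiset PRS(X):
[(2;()), (2;()), (2;(1)), (2;(1)), (2;(1,1,1)), (3;(1)), (4;(1))]


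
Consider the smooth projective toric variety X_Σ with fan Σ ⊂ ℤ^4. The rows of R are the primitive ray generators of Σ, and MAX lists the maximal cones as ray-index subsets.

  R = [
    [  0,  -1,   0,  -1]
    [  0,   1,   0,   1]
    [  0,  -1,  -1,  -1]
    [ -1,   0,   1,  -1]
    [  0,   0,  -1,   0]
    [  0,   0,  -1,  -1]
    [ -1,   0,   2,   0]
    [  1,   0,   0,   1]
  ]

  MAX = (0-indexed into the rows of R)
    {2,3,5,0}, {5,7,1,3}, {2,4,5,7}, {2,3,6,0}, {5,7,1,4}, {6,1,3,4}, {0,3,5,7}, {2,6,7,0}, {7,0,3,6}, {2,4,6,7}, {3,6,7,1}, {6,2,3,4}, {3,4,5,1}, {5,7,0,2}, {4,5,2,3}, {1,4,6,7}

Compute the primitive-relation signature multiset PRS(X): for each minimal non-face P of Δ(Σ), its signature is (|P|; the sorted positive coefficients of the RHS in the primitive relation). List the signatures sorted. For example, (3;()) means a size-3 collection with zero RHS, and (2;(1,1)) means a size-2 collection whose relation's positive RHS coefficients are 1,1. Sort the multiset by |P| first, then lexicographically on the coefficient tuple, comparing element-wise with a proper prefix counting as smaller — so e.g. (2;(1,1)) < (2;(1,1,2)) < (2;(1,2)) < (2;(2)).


6 minimal non-faces of Δ(Σ) (on 8 rays):

  • {0,1}:  v_{0} + v_{1} = 0  ⟹  sig = (2;())
  • {0,4}:  v_{0} + v_{4} = v_{2}  ⟹  sig = (2;(1))
  • {1,2}:  v_{1} + v_{2} = v_{4}  ⟹  sig = (2;(1))
  • {5,6}:  v_{5} + v_{6} = v_{3}  ⟹  sig = (2;(1))
  • {3,4,7}:  v_{3} + v_{4} + v_{7} = 0  ⟹  sig = (3;())
  • {2,3,7}:  v_{2} + v_{3} + v_{7} = v_{0}  ⟹  sig = (3;(1))

Signatures (|P|; sorted positive RHS coefficients), sorted:
{ (2;()),  (2;(1)) ×3,  (3;()),  (3;(1)) }


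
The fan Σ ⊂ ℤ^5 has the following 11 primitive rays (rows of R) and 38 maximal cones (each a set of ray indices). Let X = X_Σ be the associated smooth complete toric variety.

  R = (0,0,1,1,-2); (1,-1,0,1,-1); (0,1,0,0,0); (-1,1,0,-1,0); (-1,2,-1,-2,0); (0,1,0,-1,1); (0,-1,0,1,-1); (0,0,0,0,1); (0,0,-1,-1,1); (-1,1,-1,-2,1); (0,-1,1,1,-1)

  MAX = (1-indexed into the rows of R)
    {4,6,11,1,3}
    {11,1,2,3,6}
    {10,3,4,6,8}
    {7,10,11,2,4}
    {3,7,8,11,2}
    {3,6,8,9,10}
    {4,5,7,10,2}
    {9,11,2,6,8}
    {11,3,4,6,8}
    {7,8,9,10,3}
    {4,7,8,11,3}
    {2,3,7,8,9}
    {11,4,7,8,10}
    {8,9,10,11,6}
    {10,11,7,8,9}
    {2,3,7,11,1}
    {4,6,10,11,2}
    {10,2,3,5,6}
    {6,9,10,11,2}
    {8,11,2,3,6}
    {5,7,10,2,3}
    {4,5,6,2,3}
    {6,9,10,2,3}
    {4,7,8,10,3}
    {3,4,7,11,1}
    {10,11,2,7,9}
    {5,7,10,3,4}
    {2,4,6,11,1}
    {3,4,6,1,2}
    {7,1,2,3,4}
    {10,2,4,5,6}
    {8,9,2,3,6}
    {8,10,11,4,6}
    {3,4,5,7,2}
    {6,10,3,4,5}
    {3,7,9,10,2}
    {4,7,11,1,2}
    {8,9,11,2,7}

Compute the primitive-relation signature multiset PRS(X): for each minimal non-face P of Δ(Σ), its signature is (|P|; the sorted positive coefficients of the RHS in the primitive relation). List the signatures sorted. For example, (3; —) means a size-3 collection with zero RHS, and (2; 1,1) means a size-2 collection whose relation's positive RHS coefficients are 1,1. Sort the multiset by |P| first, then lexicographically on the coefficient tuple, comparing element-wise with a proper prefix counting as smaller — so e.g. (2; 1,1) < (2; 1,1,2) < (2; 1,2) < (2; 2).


|primitive collections| = 15. Relations:

  • {6,7}:  v_{6} + v_{7} = 0  ⇒ sig = (2; —)
  • {4,9}:  v_{4} + v_{9} = v_{10}  ⇒ sig = (2; 1)
  • {1,8}:  v_{1} + v_{8} = v_{3} + v_{11}  ⇒ sig = (2; 1,1)
  • {1,9}:  v_{1} + v_{9} = v_{2} + v_{4}  ⇒ sig = (2; 1,1)
  • {5,8}:  v_{5} + v_{8} = v_{3} + v_{10}  ⇒ sig = (2; 1,1)
  • {5,9}:  v_{5} + v_{9} = v_{2} + v_{3} + 2·v_{10}  ⇒ sig = (2; 1,1,2)
  • {1,10}:  v_{1} + v_{10} = v_{2} + 2·v_{4}  ⇒ sig = (2; 1,2)
  • {5,11}:  v_{5} + v_{11} = v_{2} + 2·v_{4}  ⇒ sig = (2; 1,2)
  • {1,5}:  v_{1} + v_{5} = 2·v_{2} + v_{3} + 3·v_{4}  ⇒ sig = (2; 1,2,3)
  • {2,4,8}:  v_{2} + v_{4} + v_{8} = 0  ⇒ sig = (3; —)
  • {3,9,11}:  v_{3} + v_{9} + v_{11} = 0  ⇒ sig = (3; —)
  • {2,8,10}:  v_{2} + v_{8} + v_{10} = v_{9}  ⇒ sig = (3; 1)
  • {3,10,11}:  v_{3} + v_{10} + v_{11} = v_{4}  ⇒ sig = (3; 1)
  • {2,3,4,10}:  v_{2} + v_{3} + v_{4} + v_{10} = v_{5}  ⇒ sig = (4; 1)
  • {2,3,4,11}:  v_{2} + v_{3} + v_{4} + v_{11} = v_{1}  ⇒ sig = (4; 1)

Sorted signature multiset PRS(X):
{ (2; —),  (2; 1),  (2; 1,1) ×3,  (2; 1,1,2),  (2; 1,2) ×2,  (2; 1,2,3),  (3; —) ×2,  (3; 1) ×2,  (4; 1) ×2 }


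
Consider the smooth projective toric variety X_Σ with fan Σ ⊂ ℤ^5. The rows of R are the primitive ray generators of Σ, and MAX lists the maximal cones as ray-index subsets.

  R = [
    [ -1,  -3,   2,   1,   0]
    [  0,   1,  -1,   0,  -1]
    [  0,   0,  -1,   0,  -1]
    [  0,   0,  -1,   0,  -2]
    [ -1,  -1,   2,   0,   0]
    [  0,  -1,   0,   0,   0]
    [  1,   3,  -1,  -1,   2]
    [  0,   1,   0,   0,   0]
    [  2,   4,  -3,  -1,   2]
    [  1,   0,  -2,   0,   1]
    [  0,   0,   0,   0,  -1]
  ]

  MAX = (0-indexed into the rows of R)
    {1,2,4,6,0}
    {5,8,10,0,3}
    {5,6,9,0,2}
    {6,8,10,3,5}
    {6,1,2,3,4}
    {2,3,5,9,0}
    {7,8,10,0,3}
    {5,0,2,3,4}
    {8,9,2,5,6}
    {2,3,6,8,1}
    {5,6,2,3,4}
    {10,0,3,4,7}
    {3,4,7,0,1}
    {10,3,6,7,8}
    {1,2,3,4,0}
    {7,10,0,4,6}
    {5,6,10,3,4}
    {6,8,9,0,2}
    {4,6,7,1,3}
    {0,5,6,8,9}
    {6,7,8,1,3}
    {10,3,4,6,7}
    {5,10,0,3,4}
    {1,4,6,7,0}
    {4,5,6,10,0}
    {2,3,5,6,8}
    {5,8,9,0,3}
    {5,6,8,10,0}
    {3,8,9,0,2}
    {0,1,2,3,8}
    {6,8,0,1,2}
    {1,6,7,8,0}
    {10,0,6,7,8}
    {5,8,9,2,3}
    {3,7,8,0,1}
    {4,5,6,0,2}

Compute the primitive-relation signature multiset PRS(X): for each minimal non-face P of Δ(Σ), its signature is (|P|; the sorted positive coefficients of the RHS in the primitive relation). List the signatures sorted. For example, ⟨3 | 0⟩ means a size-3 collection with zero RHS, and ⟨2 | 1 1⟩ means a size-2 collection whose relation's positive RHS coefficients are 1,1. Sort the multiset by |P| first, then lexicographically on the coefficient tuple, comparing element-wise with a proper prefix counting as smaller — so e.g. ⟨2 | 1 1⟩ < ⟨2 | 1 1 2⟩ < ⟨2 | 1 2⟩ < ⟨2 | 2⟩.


13 minimal non-faces of Δ(Σ) (on 11 rays):

  P = {5,7}:  v_{5} + v_{7} = 0 — sig = ⟨2 | 0⟩
  P = {1,5}:  v_{1} + v_{5} = v_{2} — sig = ⟨2 | 1⟩
  P = {2,7}:  v_{2} + v_{7} = v_{1} — sig = ⟨2 | 1⟩
  P = {2,10}:  v_{2} + v_{10} = v_{3} — sig = ⟨2 | 1⟩
  P = {4,8}:  v_{4} + v_{8} = v_{6} — sig = ⟨2 | 1⟩
  P = {1,10}:  v_{1} + v_{10} = v_{3} + v_{7} — sig = ⟨2 | 1 1⟩
  P = {7,9}:  v_{7} + v_{9} = v_{0} + v_{2} + v_{8} — sig = ⟨2 | 1 1 1⟩
  P = {4,9}:  v_{4} + v_{9} = v_{0} + v_{2} + v_{5} + v_{6} — sig = ⟨2 | 1 1 1 1⟩
  P = {9,10}:  v_{9} + v_{10} = v_{0} + v_{3} + v_{5} + v_{8} — sig = ⟨2 | 1 1 1 1⟩
  P = {1,9}:  v_{1} + v_{9} = v_{0} + 2·v_{2} + v_{8} — sig = ⟨2 | 1 1 2⟩
  P = {0,3,6}:  v_{0} + v_{3} + v_{6} = 0 — sig = ⟨3 | 0⟩
  P = {3,6,9}:  v_{3} + v_{6} + v_{9} = v_{2} + v_{5} + v_{8} — sig = ⟨3 | 1 1 1⟩
  P = {0,2,5,8}:  v_{0} + v_{2} + v_{5} + v_{8} = v_{9} — sig = ⟨4 | 1⟩

Sorted signature multiset PRS(X):
[⟨2 | 0⟩, ⟨2 | 1⟩, ⟨2 | 1⟩, ⟨2 | 1⟩, ⟨2 | 1⟩, ⟨2 | 1 1⟩, ⟨2 | 1 1 1⟩, ⟨2 | 1 1 1 1⟩, ⟨2 | 1 1 1 1⟩, ⟨2 | 1 1 2⟩, ⟨3 | 0⟩, ⟨3 | 1 1 1⟩, ⟨4 | 1⟩]


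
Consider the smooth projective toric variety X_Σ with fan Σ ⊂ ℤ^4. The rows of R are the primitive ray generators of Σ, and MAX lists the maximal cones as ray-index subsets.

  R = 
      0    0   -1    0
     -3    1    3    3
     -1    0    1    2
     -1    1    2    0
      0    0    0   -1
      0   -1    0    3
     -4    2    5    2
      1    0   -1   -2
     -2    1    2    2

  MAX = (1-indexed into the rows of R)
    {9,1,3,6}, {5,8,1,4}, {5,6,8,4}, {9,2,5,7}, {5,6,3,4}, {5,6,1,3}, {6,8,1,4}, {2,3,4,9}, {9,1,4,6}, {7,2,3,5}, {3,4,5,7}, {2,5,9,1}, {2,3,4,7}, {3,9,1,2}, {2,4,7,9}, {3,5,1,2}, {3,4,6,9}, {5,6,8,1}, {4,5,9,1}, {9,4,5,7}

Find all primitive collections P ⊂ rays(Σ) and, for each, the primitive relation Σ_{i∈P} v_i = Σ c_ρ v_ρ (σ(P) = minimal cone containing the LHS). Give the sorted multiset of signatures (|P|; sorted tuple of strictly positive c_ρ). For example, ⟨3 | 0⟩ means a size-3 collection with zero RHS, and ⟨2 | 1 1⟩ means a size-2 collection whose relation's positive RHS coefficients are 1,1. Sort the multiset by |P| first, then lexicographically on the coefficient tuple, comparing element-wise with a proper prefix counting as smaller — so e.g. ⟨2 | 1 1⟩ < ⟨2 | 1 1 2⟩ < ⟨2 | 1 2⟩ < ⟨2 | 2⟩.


The 14 primitive collections of Σ (r=9, n=4):

  P = {3,8}:  v_{3} + v_{8} = 0  →  sig = ⟨2 | 0⟩
  P = {2,8}:  v_{2} + v_{8} = v_{5} + v_{9}  →  sig = ⟨2 | 1 1⟩
  P = {8,9}:  v_{8} + v_{9} = v_{1} + v_{4}  →  sig = ⟨2 | 1 1⟩
  P = {7,8}:  v_{7} + v_{8} = v_{4} + 2·v_{5} + v_{9}  →  sig = ⟨2 | 1 1 2⟩
  P = {6,7}:  v_{6} + v_{7} = 3·v_{3} + v_{4} + v_{5}  →  sig = ⟨2 | 1 1 3⟩
  P = {1,7}:  v_{1} + v_{7} = 2·v_{5} + 2·v_{9}  →  sig = ⟨2 | 2 2⟩
  P = {2,6}:  v_{2} + v_{6} = 3·v_{3}  →  sig = ⟨2 | 3⟩
  P = {1,3,4}:  v_{1} + v_{3} + v_{4} = v_{9}  →  sig = ⟨3 | 1⟩
  P = {2,4,5}:  v_{2} + v_{4} + v_{5} = v_{7}  →  sig = ⟨3 | 1⟩
  P = {3,5,9}:  v_{3} + v_{5} + v_{9} = v_{2}  →  sig = ⟨3 | 1⟩
  P = {1,2,4}:  v_{1} + v_{2} + v_{4} = v_{5} + 2·v_{9}  →  sig = ⟨3 | 1 2⟩
  P = {3,7,9}:  v_{3} + v_{7} + v_{9} = 2·v_{2} + v_{4}  →  sig = ⟨3 | 1 2⟩
  P = {5,6,9}:  v_{5} + v_{6} + v_{9} = 2·v_{3}  →  sig = ⟨3 | 2⟩
  P = {1,4,5,6}:  v_{1} + v_{4} + v_{5} + v_{6} = v_{3}  →  sig = ⟨4 | 1⟩

Hence PRS(X_Σ) =
    ⟨2 | 0⟩
    ⟨2 | 1 1⟩
    ⟨2 | 1 1⟩
    ⟨2 | 1 1 2⟩
    ⟨2 | 1 1 3⟩
    ⟨2 | 2 2⟩
    ⟨2 | 3⟩
    ⟨3 | 1⟩
    ⟨3 | 1⟩
    ⟨3 | 1⟩
    ⟨3 | 1 2⟩
    ⟨3 | 1 2⟩
    ⟨3 | 2⟩
    ⟨4 | 1⟩


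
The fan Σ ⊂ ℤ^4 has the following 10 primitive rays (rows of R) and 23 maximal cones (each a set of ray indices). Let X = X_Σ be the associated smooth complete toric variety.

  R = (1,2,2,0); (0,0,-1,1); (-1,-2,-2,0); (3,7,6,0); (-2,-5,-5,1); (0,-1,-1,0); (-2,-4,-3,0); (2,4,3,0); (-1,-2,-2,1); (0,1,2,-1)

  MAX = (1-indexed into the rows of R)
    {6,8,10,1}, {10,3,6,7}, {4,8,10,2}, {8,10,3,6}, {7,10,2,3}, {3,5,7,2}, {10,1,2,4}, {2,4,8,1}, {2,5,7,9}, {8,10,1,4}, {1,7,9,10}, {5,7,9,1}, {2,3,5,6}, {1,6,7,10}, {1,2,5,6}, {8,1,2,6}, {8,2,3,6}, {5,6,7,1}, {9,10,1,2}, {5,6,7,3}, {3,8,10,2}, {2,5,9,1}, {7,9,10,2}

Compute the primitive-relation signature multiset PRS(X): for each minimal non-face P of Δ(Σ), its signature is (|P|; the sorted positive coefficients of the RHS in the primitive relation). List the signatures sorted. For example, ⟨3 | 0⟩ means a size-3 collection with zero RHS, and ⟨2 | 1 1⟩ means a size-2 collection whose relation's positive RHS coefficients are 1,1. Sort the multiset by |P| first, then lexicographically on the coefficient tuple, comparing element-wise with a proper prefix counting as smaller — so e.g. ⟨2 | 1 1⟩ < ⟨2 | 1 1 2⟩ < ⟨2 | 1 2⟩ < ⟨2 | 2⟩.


Σ has 16 primitive collections:

  P = {1,3}:  v_{1} + v_{3} = 0  ⇒ sig = ⟨2 | 0⟩
  P = {7,8}:  v_{7} + v_{8} = 0  ⇒ sig = ⟨2 | 0⟩
  P = {5,10}:  v_{5} + v_{10} = v_{7}  ⇒ sig = ⟨2 | 1⟩
  P = {3,9}:  v_{3} + v_{9} = v_{2} + v_{7}  ⇒ sig = ⟨2 | 1 1⟩
  P = {4,5}:  v_{4} + v_{5} = v_{1} + v_{2}  ⇒ sig = ⟨2 | 1 1⟩
  P = {4,6}:  v_{4} + v_{6} = v_{1} + v_{8}  ⇒ sig = ⟨2 | 1 1⟩
  P = {5,8}:  v_{5} + v_{8} = v_{2} + v_{6}  ⇒ sig = ⟨2 | 1 1⟩
  P = {6,9}:  v_{6} + v_{9} = v_{1} + v_{5}  ⇒ sig = ⟨2 | 1 1⟩
  P = {8,9}:  v_{8} + v_{9} = v_{1} + v_{2}  ⇒ sig = ⟨2 | 1 1⟩
  P = {3,4}:  v_{3} + v_{4} = v_{2} + v_{8} + v_{10}  ⇒ sig = ⟨2 | 1 1 1⟩
  P = {4,7}:  v_{4} + v_{7} = v_{1} + v_{2} + v_{10}  ⇒ sig = ⟨2 | 1 1 1⟩
  P = {4,9}:  v_{4} + v_{9} = 2·v_{1} + 2·v_{2} + v_{10}  ⇒ sig = ⟨2 | 1 2 2⟩
  P = {2,6,10}:  v_{2} + v_{6} + v_{10} = 0  ⇒ sig = ⟨3 | 0⟩
  P = {1,2,7}:  v_{1} + v_{2} + v_{7} = v_{9}  ⇒ sig = ⟨3 | 1⟩
  P = {2,6,7}:  v_{2} + v_{6} + v_{7} = v_{5}  ⇒ sig = ⟨3 | 1⟩
  P = {1,2,8,10}:  v_{1} + v_{2} + v_{8} + v_{10} = v_{4}  ⇒ sig = ⟨4 | 1⟩

so the primitive-relation signature multiset is
    ⟨2 | 0⟩
    ⟨2 | 0⟩
    ⟨2 | 1⟩
    ⟨2 | 1 1⟩
    ⟨2 | 1 1⟩
    ⟨2 | 1 1⟩
    ⟨2 | 1 1⟩
    ⟨2 | 1 1⟩
    ⟨2 | 1 1⟩
    ⟨2 | 1 1 1⟩
    ⟨2 | 1 1 1⟩
    ⟨2 | 1 2 2⟩
    ⟨3 | 0⟩
    ⟨3 | 1⟩
    ⟨3 | 1⟩
    ⟨4 | 1⟩


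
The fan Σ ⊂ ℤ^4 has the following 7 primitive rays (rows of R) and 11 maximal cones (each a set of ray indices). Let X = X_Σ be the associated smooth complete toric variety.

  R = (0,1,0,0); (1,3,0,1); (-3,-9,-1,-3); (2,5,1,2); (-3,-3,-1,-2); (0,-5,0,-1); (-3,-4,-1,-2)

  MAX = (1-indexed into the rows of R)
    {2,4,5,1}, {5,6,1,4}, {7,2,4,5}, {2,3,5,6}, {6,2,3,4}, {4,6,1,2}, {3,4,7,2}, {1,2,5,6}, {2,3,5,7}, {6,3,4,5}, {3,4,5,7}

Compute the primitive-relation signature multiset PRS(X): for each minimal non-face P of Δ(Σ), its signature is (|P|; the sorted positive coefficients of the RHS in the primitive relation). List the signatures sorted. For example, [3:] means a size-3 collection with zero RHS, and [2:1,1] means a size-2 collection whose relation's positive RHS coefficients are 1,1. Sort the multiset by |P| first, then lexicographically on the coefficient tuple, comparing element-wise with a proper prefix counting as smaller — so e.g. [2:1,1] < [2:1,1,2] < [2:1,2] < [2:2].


Δ(Σ) — 7 vertices, 5 min non-faces:

  P={1,7}:  v_{1} + v_{7} = v_{5} — sig = [2:1]
  P={6,7}:  v_{6} + v_{7} = v_{3} — sig = [2:1]
  P={1,3}:  v_{1} + v_{3} = v_{5} + v_{6} — sig = [2:1,1]
  P={2,4,5,6}:  v_{2} + v_{4} + v_{5} + v_{6} = 0 — sig = [4:]
  P={2,3,4,5}:  v_{2} + v_{3} + v_{4} + v_{5} = v_{7} — sig = [4:1]

Hence PRS(X_Σ) =
[[2:1], [2:1], [2:1,1], [4:], [4:1]]


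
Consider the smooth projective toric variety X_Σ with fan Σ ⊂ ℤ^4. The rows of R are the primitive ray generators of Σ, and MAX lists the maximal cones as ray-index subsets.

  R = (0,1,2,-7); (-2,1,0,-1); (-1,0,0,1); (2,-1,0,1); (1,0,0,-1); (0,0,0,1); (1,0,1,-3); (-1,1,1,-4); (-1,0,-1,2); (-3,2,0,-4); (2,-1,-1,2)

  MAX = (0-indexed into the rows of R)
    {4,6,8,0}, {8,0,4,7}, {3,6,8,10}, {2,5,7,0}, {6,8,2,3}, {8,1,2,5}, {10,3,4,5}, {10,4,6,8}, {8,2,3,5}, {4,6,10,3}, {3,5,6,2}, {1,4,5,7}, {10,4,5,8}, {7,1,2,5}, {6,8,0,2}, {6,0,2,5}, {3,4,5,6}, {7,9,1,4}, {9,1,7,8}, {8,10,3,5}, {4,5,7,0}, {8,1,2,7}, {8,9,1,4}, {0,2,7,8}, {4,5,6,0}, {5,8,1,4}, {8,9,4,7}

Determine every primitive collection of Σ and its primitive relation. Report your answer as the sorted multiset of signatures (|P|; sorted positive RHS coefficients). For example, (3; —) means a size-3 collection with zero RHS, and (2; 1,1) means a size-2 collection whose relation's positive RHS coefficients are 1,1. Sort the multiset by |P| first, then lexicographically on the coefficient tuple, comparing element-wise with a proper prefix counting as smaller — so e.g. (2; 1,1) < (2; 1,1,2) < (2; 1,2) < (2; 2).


The 23 primitive collections of Σ (r=11, n=4):

  • {1,3}:  v_{1} + v_{3} = 0  →  sig = (2; —)
  • {2,4}:  v_{2} + v_{4} = 0  →  sig = (2; —)
  • {1,6}:  v_{1} + v_{6} = v_{7}  →  sig = (2; 1)
  • {3,7}:  v_{3} + v_{7} = v_{6}  →  sig = (2; 1)
  • {6,7}:  v_{6} + v_{7} = v_{0}  →  sig = (2; 1)
  • {1,10}:  v_{1} + v_{10} = v_{4} + v_{8}  →  sig = (2; 1,1)
  • {2,10}:  v_{2} + v_{10} = v_{3} + v_{8}  →  sig = (2; 1,1)
  • {2,9}:  v_{2} + v_{9} = v_{1} + v_{7} + v_{8}  →  sig = (2; 1,1,1)
  • {3,9}:  v_{3} + v_{9} = v_{4} + v_{7} + v_{8}  →  sig = (2; 1,1,1)
  • {7,10}:  v_{7} + v_{10} = v_{4} + v_{6} + v_{8}  →  sig = (2; 1,1,1)
  • {0,10}:  v_{0} + v_{10} = v_{4} + 2·v_{6} + v_{8}  →  sig = (2; 1,1,2)
  • {6,9}:  v_{6} + v_{9} = v_{4} + 2·v_{7} + v_{8}  →  sig = (2; 1,1,2)
  • {0,9}:  v_{0} + v_{9} = v_{4} + 3·v_{7} + v_{8}  →  sig = (2; 1,1,3)
  • {5,9}:  v_{5} + v_{9} = 2·v_{1} + v_{4}  →  sig = (2; 1,2)
  • {9,10}:  v_{9} + v_{10} = 2·v_{4} + v_{7} + 2·v_{8}  →  sig = (2; 1,2,2)
  • {0,1}:  v_{0} + v_{1} = 2·v_{7}  →  sig = (2; 2)
  • {0,3}:  v_{0} + v_{3} = 2·v_{6}  →  sig = (2; 2)
  • {5,6,8}:  v_{5} + v_{6} + v_{8} = 0  →  sig = (3; —)
  • {0,5,8}:  v_{0} + v_{5} + v_{8} = v_{7}  →  sig = (3; 1)
  • {3,4,8}:  v_{3} + v_{4} + v_{8} = v_{10}  →  sig = (3; 1)
  • {5,7,8}:  v_{5} + v_{7} + v_{8} = v_{1}  →  sig = (3; 1)
  • {5,6,10}:  v_{5} + v_{6} + v_{10} = v_{3} + v_{4}  →  sig = (3; 1,1)
  • {1,4,7,8}:  v_{1} + v_{4} + v_{7} + v_{8} = v_{9}  →  sig = (4; 1)

Hence PRS(X_Σ) =
{ (2; —) ×2,  (2; 1) ×3,  (2; 1,1) ×2,  (2; 1,1,1) ×3,  (2; 1,1,2) ×2,  (2; 1,1,3),  (2; 1,2),  (2; 1,2,2),  (2; 2) ×2,  (3; —),  (3; 1) ×3,  (3; 1,1),  (4; 1) }


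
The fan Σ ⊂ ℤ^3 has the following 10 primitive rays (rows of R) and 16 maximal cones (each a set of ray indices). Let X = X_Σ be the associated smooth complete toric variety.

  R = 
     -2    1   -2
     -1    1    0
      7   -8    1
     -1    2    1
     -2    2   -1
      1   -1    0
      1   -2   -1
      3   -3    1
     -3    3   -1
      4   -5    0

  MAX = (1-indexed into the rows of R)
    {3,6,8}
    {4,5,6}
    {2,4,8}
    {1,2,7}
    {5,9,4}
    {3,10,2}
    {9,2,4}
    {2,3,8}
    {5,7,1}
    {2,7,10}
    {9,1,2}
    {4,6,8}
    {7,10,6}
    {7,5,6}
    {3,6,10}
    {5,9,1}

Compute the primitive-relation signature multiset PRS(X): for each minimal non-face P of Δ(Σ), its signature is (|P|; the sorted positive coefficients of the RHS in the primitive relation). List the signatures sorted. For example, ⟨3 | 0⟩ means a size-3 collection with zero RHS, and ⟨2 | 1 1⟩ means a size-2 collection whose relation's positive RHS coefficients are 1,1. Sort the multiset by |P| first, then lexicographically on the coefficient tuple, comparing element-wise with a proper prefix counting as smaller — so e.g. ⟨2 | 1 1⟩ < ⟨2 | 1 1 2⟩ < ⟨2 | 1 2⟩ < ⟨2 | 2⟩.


The 21 primitive collections of Σ (r=10, n=3):

  {2,6}:  v_{2} + v_{6} = 0  ⇒ sig = ⟨2 | 0⟩
  {4,7}:  v_{4} + v_{7} = 0  ⇒ sig = ⟨2 | 0⟩
  {8,9}:  v_{8} + v_{9} = 0  ⇒ sig = ⟨2 | 0⟩
  {1,4}:  v_{1} + v_{4} = v_{9}  ⇒ sig = ⟨2 | 1⟩
  {1,8}:  v_{1} + v_{8} = v_{7}  ⇒ sig = ⟨2 | 1⟩
  {2,5}:  v_{2} + v_{5} = v_{9}  ⇒ sig = ⟨2 | 1⟩
  {3,9}:  v_{3} + v_{9} = v_{10}  ⇒ sig = ⟨2 | 1⟩
  {4,10}:  v_{4} + v_{10} = v_{8}  ⇒ sig = ⟨2 | 1⟩
  {5,8}:  v_{5} + v_{8} = v_{6}  ⇒ sig = ⟨2 | 1⟩
  {6,9}:  v_{6} + v_{9} = v_{5}  ⇒ sig = ⟨2 | 1⟩
  {7,8}:  v_{7} + v_{8} = v_{10}  ⇒ sig = ⟨2 | 1⟩
  {7,9}:  v_{7} + v_{9} = v_{1}  ⇒ sig = ⟨2 | 1⟩
  {8,10}:  v_{8} + v_{10} = v_{3}  ⇒ sig = ⟨2 | 1⟩
  {9,10}:  v_{9} + v_{10} = v_{7}  ⇒ sig = ⟨2 | 1⟩
  {1,3}:  v_{1} + v_{3} = v_{7} + v_{10}  ⇒ sig = ⟨2 | 1 1⟩
  {1,6}:  v_{1} + v_{6} = v_{5} + v_{7}  ⇒ sig = ⟨2 | 1 1⟩
  {3,5}:  v_{3} + v_{5} = v_{6} + v_{10}  ⇒ sig = ⟨2 | 1 1⟩
  {5,10}:  v_{5} + v_{10} = v_{6} + v_{7}  ⇒ sig = ⟨2 | 1 1⟩
  {1,10}:  v_{1} + v_{10} = 2·v_{7}  ⇒ sig = ⟨2 | 2⟩
  {3,4}:  v_{3} + v_{4} = 2·v_{8}  ⇒ sig = ⟨2 | 2⟩
  {3,7}:  v_{3} + v_{7} = 2·v_{10}  ⇒ sig = ⟨2 | 2⟩

Signatures (|P|; sorted positive RHS coefficients), sorted:
[⟨2 | 0⟩, ⟨2 | 0⟩, ⟨2 | 0⟩, ⟨2 | 1⟩, ⟨2 | 1⟩, ⟨2 | 1⟩, ⟨2 | 1⟩, ⟨2 | 1⟩, ⟨2 | 1⟩, ⟨2 | 1⟩, ⟨2 | 1⟩, ⟨2 | 1⟩, ⟨2 | 1⟩, ⟨2 | 1⟩, ⟨2 | 1 1⟩, ⟨2 | 1 1⟩, ⟨2 | 1 1⟩, ⟨2 | 1 1⟩, ⟨2 | 2⟩, ⟨2 | 2⟩, ⟨2 | 2⟩]


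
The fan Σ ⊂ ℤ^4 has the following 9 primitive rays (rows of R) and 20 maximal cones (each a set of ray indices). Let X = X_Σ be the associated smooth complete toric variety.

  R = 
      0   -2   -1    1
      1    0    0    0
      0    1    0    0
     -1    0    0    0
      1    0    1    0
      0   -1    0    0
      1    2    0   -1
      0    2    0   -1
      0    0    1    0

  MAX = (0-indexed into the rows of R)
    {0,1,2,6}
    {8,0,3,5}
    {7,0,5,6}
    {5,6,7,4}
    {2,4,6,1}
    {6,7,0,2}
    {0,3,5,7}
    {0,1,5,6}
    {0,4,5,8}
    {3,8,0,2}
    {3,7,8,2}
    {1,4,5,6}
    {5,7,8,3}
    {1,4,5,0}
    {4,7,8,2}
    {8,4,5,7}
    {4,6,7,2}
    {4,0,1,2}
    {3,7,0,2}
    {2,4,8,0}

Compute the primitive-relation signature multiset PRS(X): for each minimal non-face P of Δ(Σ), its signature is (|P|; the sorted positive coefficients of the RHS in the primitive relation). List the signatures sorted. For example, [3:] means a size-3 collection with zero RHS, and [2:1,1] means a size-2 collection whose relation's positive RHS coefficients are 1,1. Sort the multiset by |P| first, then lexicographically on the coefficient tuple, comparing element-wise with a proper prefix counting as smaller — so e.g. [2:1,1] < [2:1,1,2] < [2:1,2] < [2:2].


|primitive collections| = 10. Relations:

  P = {1,3}:  v_{1} + v_{3} = 0  ⟹  sig = [2:]
  P = {2,5}:  v_{2} + v_{5} = 0  ⟹  sig = [2:]
  P = {1,7}:  v_{1} + v_{7} = v_{6}  ⟹  sig = [2:1]
  P = {1,8}:  v_{1} + v_{8} = v_{4}  ⟹  sig = [2:1]
  P = {3,4}:  v_{3} + v_{4} = v_{8}  ⟹  sig = [2:1]
  P = {3,6}:  v_{3} + v_{6} = v_{7}  ⟹  sig = [2:1]
  P = {6,8}:  v_{6} + v_{8} = v_{4} + v_{7}  ⟹  sig = [2:1,1]
  P = {0,7,8}:  v_{0} + v_{7} + v_{8} = 0  ⟹  sig = [3:]
  P = {0,4,7}:  v_{0} + v_{4} + v_{7} = v_{1}  ⟹  sig = [3:1]
  P = {0,4,6}:  v_{0} + v_{4} + v_{6} = 2·v_{1}  ⟹  sig = [3:2]

Sorted signature multiset PRS(X):
[[2:], [2:], [2:1], [2:1], [2:1], [2:1], [2:1,1], [3:], [3:1], [3:2]]


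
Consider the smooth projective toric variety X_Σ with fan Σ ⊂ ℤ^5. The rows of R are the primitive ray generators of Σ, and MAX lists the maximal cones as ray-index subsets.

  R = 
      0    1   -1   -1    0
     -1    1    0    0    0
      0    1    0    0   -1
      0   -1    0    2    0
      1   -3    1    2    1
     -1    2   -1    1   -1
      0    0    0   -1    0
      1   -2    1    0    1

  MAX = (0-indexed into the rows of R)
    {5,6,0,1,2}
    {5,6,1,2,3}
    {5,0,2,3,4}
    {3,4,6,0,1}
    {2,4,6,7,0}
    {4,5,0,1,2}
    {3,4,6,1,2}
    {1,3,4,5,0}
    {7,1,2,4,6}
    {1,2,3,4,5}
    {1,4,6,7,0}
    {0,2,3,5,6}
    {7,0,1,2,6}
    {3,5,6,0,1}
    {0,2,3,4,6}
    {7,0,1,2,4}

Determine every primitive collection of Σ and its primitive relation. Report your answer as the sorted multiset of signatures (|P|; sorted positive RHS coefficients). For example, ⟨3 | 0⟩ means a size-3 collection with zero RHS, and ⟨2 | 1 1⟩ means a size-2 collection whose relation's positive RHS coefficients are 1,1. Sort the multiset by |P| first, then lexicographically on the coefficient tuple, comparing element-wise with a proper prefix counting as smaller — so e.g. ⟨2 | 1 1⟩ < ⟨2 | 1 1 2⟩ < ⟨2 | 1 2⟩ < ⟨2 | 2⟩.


The 5 primitive collections of Σ (r=8, n=5):

  P = {3,7}:  v_{3} + v_{7} = v_{4}  ⇒ sig = ⟨2 | 1⟩
  P = {5,7}:  v_{5} + v_{7} = v_{0} + v_{1} + v_{2} + v_{4}  ⇒ sig = ⟨2 | 1 1 1 1⟩
  P = {4,5,6}:  v_{4} + v_{5} + v_{6} = v_{3}  ⇒ sig = ⟨3 | 1⟩
  P = {0,1,2,3}:  v_{0} + v_{1} + v_{2} + v_{3} = v_{5}  ⇒ sig = ⟨4 | 1⟩
  P = {0,1,2,4,6}:  v_{0} + v_{1} + v_{2} + v_{4} + v_{6} = 0  ⇒ sig = ⟨5 | 0⟩

Signatures (|P|; sorted positive RHS coefficients), sorted:
{ ⟨2 | 1⟩,  ⟨2 | 1 1 1 1⟩,  ⟨3 | 1⟩,  ⟨4 | 1⟩,  ⟨5 | 0⟩ }


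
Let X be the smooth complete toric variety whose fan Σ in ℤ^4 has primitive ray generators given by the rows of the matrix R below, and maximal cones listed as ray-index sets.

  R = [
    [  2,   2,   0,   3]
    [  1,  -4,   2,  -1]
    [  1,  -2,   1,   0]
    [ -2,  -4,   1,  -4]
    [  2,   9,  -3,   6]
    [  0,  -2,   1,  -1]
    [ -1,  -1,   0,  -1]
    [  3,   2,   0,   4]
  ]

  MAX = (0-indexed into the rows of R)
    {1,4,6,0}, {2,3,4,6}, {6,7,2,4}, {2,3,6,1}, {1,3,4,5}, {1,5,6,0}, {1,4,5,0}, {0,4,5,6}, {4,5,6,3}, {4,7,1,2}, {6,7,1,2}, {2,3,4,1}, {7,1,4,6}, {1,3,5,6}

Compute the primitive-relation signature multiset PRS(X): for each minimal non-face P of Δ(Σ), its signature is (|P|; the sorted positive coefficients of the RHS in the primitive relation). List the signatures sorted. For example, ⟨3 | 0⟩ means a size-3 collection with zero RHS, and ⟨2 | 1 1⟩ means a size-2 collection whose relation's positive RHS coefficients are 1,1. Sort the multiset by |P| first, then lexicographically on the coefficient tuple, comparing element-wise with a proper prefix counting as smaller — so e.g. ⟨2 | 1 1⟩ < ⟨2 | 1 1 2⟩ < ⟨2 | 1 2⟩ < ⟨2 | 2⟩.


9 collections generate NE(X_Σ); each relation:

  P = {0,3}:  v_{0} + v_{3} = v_{5}  ⇒ sig = ⟨2 | 1⟩
  P = {2,5}:  v_{2} + v_{5} = v_{1}  ⇒ sig = ⟨2 | 1⟩
  P = {3,7}:  v_{3} + v_{7} = v_{2}  ⇒ sig = ⟨2 | 1⟩
  P = {0,2}:  v_{0} + v_{2} = 2·v_{1} + v_{4} + v_{6}  ⇒ sig = ⟨2 | 1 1 2⟩
  P = {5,7}:  v_{5} + v_{7} = 2·v_{1} + v_{4} + v_{6}  ⇒ sig = ⟨2 | 1 1 2⟩
  P = {0,7}:  v_{0} + v_{7} = 3·v_{1} + 2·v_{4} + 2·v_{6}  ⇒ sig = ⟨2 | 2 2 3⟩
  P = {1,3,4,6}:  v_{1} + v_{3} + v_{4} + v_{6} = 0  ⇒ sig = ⟨4 | 0⟩
  P = {1,2,4,6}:  v_{1} + v_{2} + v_{4} + v_{6} = v_{7}  ⇒ sig = ⟨4 | 1⟩
  P = {1,4,5,6}:  v_{1} + v_{4} + v_{5} + v_{6} = v_{0}  ⇒ sig = ⟨4 | 1⟩

Signatures (|P|; sorted positive RHS coefficients), sorted:
{ ⟨2 | 1⟩ ×3,  ⟨2 | 1 1 2⟩ ×2,  ⟨2 | 2 2 3⟩,  ⟨4 | 0⟩,  ⟨4 | 1⟩ ×2 }


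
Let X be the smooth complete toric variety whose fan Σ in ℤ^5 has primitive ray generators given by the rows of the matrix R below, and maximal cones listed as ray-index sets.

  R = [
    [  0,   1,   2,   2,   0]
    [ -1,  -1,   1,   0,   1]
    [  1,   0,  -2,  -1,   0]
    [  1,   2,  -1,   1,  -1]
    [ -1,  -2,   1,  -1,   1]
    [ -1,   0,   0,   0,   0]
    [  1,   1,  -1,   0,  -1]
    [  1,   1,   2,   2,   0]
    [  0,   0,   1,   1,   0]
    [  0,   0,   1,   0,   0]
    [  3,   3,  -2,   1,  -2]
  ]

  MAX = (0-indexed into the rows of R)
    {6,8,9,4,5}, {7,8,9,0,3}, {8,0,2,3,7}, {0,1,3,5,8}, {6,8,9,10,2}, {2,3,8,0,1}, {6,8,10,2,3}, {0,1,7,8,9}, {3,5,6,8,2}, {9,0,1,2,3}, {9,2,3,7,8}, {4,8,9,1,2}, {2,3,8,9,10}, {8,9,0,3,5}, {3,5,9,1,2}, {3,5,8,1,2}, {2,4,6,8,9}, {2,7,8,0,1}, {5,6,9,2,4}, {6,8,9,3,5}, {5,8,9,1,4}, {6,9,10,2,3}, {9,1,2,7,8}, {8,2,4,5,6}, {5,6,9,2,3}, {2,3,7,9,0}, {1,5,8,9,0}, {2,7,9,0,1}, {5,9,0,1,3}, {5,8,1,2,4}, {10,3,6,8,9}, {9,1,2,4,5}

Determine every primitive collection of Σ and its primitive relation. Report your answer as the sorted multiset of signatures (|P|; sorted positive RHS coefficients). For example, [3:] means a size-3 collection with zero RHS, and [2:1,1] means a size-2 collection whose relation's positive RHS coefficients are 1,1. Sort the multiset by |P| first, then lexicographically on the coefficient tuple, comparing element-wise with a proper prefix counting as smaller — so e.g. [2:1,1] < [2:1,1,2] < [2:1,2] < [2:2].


Δ(Σ) — 11 vertices, 18 min non-faces:

  P={1,6}:  v_{1} + v_{6} = 0  →  sig = [2:]
  P={3,4}:  v_{3} + v_{4} = 0  →  sig = [2:]
  P={5,7}:  v_{5} + v_{7} = v_{0}  →  sig = [2:1]
  P={5,10}:  v_{5} + v_{10} = v_{3} + v_{6}  →  sig = [2:1,1]
  P={0,4}:  v_{0} + v_{4} = v_{1} + v_{8} + v_{9}  →  sig = [2:1,1,1]
  P={0,6}:  v_{0} + v_{6} = v_{3} + v_{8} + v_{9}  →  sig = [2:1,1,1]
  P={1,10}:  v_{1} + v_{10} = v_{2} + v_{3} + v_{8} + v_{9}  →  sig = [2:1,1,1,1]
  P={4,10}:  v_{4} + v_{10} = v_{2} + v_{6} + v_{8} + v_{9}  →  sig = [2:1,1,1,1]
  P={4,7}:  v_{4} + v_{7} = v_{1} + v_{2} + 2·v_{8} + 2·v_{9}  →  sig = [2:1,1,2,2]
  P={6,7}:  v_{6} + v_{7} = v_{2} + v_{3} + 2·v_{8} + 2·v_{9}  →  sig = [2:1,1,2,2]
  P={0,10}:  v_{0} + v_{10} = v_{2} + 2·v_{3} + 2·v_{8} + 2·v_{9}  →  sig = [2:1,2,2,2]
  P={7,10}:  v_{7} + v_{10} = 2·v_{2} + 2·v_{3} + 3·v_{8} + 3·v_{9}  →  sig = [2:2,2,3,3]
  P={0,2,5}:  v_{0} + v_{2} + v_{5} = v_{1} + v_{3}  →  sig = [3:1,1]
  P={1,3,7}:  v_{1} + v_{3} + v_{7} = 2·v_{0} + v_{2}  →  sig = [3:1,2]
  P={2,5,8,9}:  v_{2} + v_{5} + v_{8} + v_{9} = 0  →  sig = [4:]
  P={0,2,8,9}:  v_{0} + v_{2} + v_{8} + v_{9} = v_{7}  →  sig = [4:1]
  P={1,3,8,9}:  v_{1} + v_{3} + v_{8} + v_{9} = v_{0}  →  sig = [4:1]
  P={2,3,6,8,9}:  v_{2} + v_{3} + v_{6} + v_{8} + v_{9} = v_{10}  →  sig = [5:1]

Signatures (|P|; sorted positive RHS coefficients), sorted:
    [2:]
    [2:]
    [2:1]
    [2:1,1]
    [2:1,1,1]
    [2:1,1,1]
    [2:1,1,1,1]
    [2:1,1,1,1]
    [2:1,1,2,2]
    [2:1,1,2,2]
    [2:1,2,2,2]
    [2:2,2,3,3]
    [3:1,1]
    [3:1,2]
    [4:]
    [4:1]
    [4:1]
    [5:1]


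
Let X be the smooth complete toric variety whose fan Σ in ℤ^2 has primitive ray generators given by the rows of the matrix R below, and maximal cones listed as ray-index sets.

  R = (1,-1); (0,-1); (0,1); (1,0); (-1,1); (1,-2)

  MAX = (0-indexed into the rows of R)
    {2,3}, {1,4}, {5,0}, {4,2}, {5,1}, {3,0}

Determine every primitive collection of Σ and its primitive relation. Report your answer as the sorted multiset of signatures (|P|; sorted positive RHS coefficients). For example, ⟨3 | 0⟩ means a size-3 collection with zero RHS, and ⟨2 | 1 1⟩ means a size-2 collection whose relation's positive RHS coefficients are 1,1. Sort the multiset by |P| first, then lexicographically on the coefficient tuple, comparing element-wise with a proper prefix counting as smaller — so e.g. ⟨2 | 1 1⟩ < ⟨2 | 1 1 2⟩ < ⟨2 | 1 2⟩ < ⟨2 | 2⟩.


The 9 primitive collections of Σ (r=6, n=2):

  P = {0,4}:  v_{0} + v_{4} = 0 — sig = ⟨2 | 0⟩
  P = {1,2}:  v_{1} + v_{2} = 0 — sig = ⟨2 | 0⟩
  P = {0,1}:  v_{0} + v_{1} = v_{5} — sig = ⟨2 | 1⟩
  P = {0,2}:  v_{0} + v_{2} = v_{3} — sig = ⟨2 | 1⟩
  P = {1,3}:  v_{1} + v_{3} = v_{0} — sig = ⟨2 | 1⟩
  P = {2,5}:  v_{2} + v_{5} = v_{0} — sig = ⟨2 | 1⟩
  P = {3,4}:  v_{3} + v_{4} = v_{2} — sig = ⟨2 | 1⟩
  P = {4,5}:  v_{4} + v_{5} = v_{1} — sig = ⟨2 | 1⟩
  P = {3,5}:  v_{3} + v_{5} = 2·v_{0} — sig = ⟨2 | 2⟩

Sorted signature multiset PRS(X):
    |P|=2: 9 collections, coeffs (), (), (1), (1), (1), (1), (1), (1), (2)


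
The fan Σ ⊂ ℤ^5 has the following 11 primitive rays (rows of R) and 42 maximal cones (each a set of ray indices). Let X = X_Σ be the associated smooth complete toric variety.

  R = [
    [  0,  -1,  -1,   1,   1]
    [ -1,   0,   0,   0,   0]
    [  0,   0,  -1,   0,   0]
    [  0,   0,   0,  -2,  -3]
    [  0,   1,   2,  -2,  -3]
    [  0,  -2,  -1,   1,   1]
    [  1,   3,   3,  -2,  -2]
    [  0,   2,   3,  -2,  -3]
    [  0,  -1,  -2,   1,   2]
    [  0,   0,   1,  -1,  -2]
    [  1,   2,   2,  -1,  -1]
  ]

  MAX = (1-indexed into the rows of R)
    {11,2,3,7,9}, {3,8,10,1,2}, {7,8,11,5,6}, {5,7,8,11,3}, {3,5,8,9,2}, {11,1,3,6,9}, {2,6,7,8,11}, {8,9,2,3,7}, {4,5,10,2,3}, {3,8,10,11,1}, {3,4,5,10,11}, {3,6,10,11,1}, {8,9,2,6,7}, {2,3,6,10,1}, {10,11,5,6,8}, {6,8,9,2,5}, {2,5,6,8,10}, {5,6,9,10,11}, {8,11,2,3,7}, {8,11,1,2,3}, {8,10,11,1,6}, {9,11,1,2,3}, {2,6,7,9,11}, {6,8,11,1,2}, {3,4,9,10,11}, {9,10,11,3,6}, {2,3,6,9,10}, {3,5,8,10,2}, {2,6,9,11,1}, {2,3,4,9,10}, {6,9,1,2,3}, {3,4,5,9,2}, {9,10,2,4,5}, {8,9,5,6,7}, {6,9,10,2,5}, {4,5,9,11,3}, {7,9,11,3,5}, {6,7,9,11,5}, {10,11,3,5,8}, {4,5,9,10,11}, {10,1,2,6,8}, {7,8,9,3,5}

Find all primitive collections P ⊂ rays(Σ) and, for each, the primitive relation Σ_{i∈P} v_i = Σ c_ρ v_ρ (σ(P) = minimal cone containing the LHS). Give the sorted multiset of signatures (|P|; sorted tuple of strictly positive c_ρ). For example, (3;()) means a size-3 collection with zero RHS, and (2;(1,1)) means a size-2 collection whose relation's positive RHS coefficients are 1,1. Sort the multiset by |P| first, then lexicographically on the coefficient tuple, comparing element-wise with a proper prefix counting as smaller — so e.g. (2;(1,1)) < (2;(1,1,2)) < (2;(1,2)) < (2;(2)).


Minimal non-faces — 20 found among 11 rays, 42 max cones:

  • {1,5}:  v_{1} + v_{5} = v_{10} — sig = (2;(1))
  • {1,7}:  v_{1} + v_{7} = v_{11} — sig = (2;(1))
  • {7,10}:  v_{7} + v_{10} = v_{5} + v_{11} — sig = (2;(1,1))
  • {4,7}:  v_{4} + v_{7} = v_{3} + 2·v_{5} + v_{9} + v_{11} — sig = (2;(1,1,1,2))
  • {1,4}:  v_{1} + v_{4} = v_{3} + v_{9} + 2·v_{10} — sig = (2;(1,1,2))
  • {4,8}:  v_{4} + v_{8} = v_{3} + 2·v_{5} — sig = (2;(1,2))
  • {4,6}:  v_{4} + v_{6} = 2·v_{9} + 3·v_{10} — sig = (2;(2,3))
  • {1,8,9}:  v_{1} + v_{8} + v_{9} = 0 — sig = (3;())
  • {2,10,11}:  v_{2} + v_{10} + v_{11} = v_{8} — sig = (3;(1))
  • {3,6,8}:  v_{3} + v_{6} + v_{8} = v_{10} — sig = (3;(1))
  • {8,9,10}:  v_{8} + v_{9} + v_{10} = v_{5} — sig = (3;(1))
  • {8,9,11}:  v_{8} + v_{9} + v_{11} = v_{7} — sig = (3;(1))
  • {1,9,10}:  v_{1} + v_{9} + v_{10} = v_{3} + v_{6} — sig = (3;(1,1))
  • {3,6,7}:  v_{3} + v_{6} + v_{7} = v_{9} + v_{10} + v_{11} — sig = (3;(1,1,1))
  • {2,4,11}:  v_{2} + v_{4} + v_{11} = v_{3} + v_{5} + v_{8} + v_{9} — sig = (3;(1,1,1,1))
  • {2,5,11}:  v_{2} + v_{5} + v_{11} = 2·v_{8} + v_{9} — sig = (3;(1,2))
  • {3,5,6}:  v_{3} + v_{5} + v_{6} = v_{9} + 2·v_{10} — sig = (3;(1,2))
  • {2,5,7}:  v_{2} + v_{5} + v_{7} = 3·v_{8} + 2·v_{9} — sig = (3;(2,3))
  • {2,3,6,11}:  v_{2} + v_{3} + v_{6} + v_{11} = 0 — sig = (4;())
  • {3,5,9,10}:  v_{3} + v_{5} + v_{9} + v_{10} = v_{4} — sig = (4;(1))

Sorted signature multiset PRS(X):
    (2;(1))
    (2;(1))
    (2;(1,1))
    (2;(1,1,1,2))
    (2;(1,1,2))
    (2;(1,2))
    (2;(2,3))
    (3;())
    (3;(1))
    (3;(1))
    (3;(1))
    (3;(1))
    (3;(1,1))
    (3;(1,1,1))
    (3;(1,1,1,1))
    (3;(1,2))
    (3;(1,2))
    (3;(2,3))
    (4;())
    (4;(1))


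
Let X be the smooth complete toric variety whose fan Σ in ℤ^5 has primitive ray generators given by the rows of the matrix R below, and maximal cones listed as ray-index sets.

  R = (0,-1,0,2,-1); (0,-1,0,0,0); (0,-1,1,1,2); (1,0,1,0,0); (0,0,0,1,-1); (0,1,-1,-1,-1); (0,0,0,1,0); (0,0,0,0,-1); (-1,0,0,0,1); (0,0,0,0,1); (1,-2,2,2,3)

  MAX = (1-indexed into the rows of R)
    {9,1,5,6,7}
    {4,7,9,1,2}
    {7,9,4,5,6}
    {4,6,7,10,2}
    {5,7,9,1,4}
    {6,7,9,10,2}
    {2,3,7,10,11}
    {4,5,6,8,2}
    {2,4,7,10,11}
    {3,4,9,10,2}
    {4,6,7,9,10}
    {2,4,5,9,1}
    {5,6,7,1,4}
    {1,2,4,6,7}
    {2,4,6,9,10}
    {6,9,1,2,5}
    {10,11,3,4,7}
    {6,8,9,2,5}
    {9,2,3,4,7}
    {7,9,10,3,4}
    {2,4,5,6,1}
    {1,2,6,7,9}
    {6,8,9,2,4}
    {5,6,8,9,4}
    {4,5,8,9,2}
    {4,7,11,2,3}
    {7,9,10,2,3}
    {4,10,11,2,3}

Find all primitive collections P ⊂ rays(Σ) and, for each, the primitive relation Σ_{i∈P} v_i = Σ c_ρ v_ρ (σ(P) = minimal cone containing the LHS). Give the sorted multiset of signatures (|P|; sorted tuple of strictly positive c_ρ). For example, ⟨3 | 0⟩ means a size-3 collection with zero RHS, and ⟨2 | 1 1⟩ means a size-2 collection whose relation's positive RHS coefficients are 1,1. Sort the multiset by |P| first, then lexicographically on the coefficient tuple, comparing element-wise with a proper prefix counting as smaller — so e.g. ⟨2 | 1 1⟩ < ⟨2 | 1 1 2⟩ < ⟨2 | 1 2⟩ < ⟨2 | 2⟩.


Σ has 20 primitive collections:

  P = {8,10}:  v_{8} + v_{10} = 0  so sig = ⟨2 | 0⟩
  P = {3,6}:  v_{3} + v_{6} = v_{10}  so sig = ⟨2 | 1⟩
  P = {5,10}:  v_{5} + v_{10} = v_{7}  so sig = ⟨2 | 1⟩
  P = {7,8}:  v_{7} + v_{8} = v_{5}  so sig = ⟨2 | 1⟩
  P = {3,8}:  v_{3} + v_{8} = v_{2} + v_{4} + v_{7} + v_{9}  so sig = ⟨2 | 1 1 1 1⟩
  P = {8,11}:  v_{8} + v_{11} = v_{2} + v_{3} + v_{4} + v_{7}  so sig = ⟨2 | 1 1 1 1⟩
  P = {3,5}:  v_{3} + v_{5} = v_{2} + v_{4} + 2·v_{7} + v_{9}  so sig = ⟨2 | 1 1 1 2⟩
  P = {5,11}:  v_{5} + v_{11} = v_{2} + v_{3} + v_{4} + 2·v_{7}  so sig = ⟨2 | 1 1 1 2⟩
  P = {6,11}:  v_{6} + v_{11} = v_{2} + v_{4} + v_{7} + 2·v_{10}  so sig = ⟨2 | 1 1 1 2⟩
  P = {1,3}:  v_{1} + v_{3} = 2·v_{2} + v_{4} + 3·v_{7} + v_{9}  so sig = ⟨2 | 1 1 2 3⟩
  P = {1,11}:  v_{1} + v_{11} = 2·v_{2} + v_{3} + v_{4} + 3·v_{7}  so sig = ⟨2 | 1 1 2 3⟩
  P = {1,8}:  v_{1} + v_{8} = v_{2} + 2·v_{5}  so sig = ⟨2 | 1 2⟩
  P = {1,10}:  v_{1} + v_{10} = v_{2} + 2·v_{7}  so sig = ⟨2 | 1 2⟩
  P = {9,11}:  v_{9} + v_{11} = 2·v_{3}  so sig = ⟨2 | 2⟩
  P = {2,5,7}:  v_{2} + v_{5} + v_{7} = v_{1}  so sig = ⟨3 | 1⟩
  P = {1,4,6,9}:  v_{1} + v_{4} + v_{6} + v_{9} = v_{5}  so sig = ⟨4 | 1⟩
  P = {2,4,6,7,9}:  v_{2} + v_{4} + v_{6} + v_{7} + v_{9} = 0  so sig = ⟨5 | 0⟩
  P = {2,3,4,7,10}:  v_{2} + v_{3} + v_{4} + v_{7} + v_{10} = v_{11}  so sig = ⟨5 | 1⟩
  P = {2,4,5,6,9}:  v_{2} + v_{4} + v_{5} + v_{6} + v_{9} = v_{8}  so sig = ⟨5 | 1⟩
  P = {2,4,7,9,10}:  v_{2} + v_{4} + v_{7} + v_{9} + v_{10} = v_{3}  so sig = ⟨5 | 1⟩

Signatures (|P|; sorted positive RHS coefficients), sorted:
[⟨2 | 0⟩, ⟨2 | 1⟩, ⟨2 | 1⟩, ⟨2 | 1⟩, ⟨2 | 1 1 1 1⟩, ⟨2 | 1 1 1 1⟩, ⟨2 | 1 1 1 2⟩, ⟨2 | 1 1 1 2⟩, ⟨2 | 1 1 1 2⟩, ⟨2 | 1 1 2 3⟩, ⟨2 | 1 1 2 3⟩, ⟨2 | 1 2⟩, ⟨2 | 1 2⟩, ⟨2 | 2⟩, ⟨3 | 1⟩, ⟨4 | 1⟩, ⟨5 | 0⟩, ⟨5 | 1⟩, ⟨5 | 1⟩, ⟨5 | 1⟩]


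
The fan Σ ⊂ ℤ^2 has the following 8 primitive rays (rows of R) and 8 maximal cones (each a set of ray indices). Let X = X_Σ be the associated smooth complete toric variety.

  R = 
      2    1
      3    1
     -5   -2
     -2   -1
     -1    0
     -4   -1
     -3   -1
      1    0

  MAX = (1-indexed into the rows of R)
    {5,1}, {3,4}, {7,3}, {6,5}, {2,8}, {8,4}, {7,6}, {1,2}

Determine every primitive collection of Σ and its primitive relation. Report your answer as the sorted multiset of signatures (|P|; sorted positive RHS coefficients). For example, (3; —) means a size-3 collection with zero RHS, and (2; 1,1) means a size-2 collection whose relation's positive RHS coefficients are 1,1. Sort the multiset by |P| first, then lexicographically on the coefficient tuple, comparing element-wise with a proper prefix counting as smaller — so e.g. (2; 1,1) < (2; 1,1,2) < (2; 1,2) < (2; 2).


Minimal non-faces — 20 found among 8 rays, 8 max cones:

  • {1,4}:  v_{1} + v_{4} = 0  ⇒ sig = (2; —)
  • {2,7}:  v_{2} + v_{7} = 0  ⇒ sig = (2; —)
  • {5,8}:  v_{5} + v_{8} = 0  ⇒ sig = (2; —)
  • {1,3}:  v_{1} + v_{3} = v_{7}  ⇒ sig = (2; 1)
  • {1,7}:  v_{1} + v_{7} = v_{5}  ⇒ sig = (2; 1)
  • {1,8}:  v_{1} + v_{8} = v_{2}  ⇒ sig = (2; 1)
  • {2,3}:  v_{2} + v_{3} = v_{4}  ⇒ sig = (2; 1)
  • {2,4}:  v_{2} + v_{4} = v_{8}  ⇒ sig = (2; 1)
  • {2,5}:  v_{2} + v_{5} = v_{1}  ⇒ sig = (2; 1)
  • {2,6}:  v_{2} + v_{6} = v_{5}  ⇒ sig = (2; 1)
  • {4,5}:  v_{4} + v_{5} = v_{7}  ⇒ sig = (2; 1)
  • {4,7}:  v_{4} + v_{7} = v_{3}  ⇒ sig = (2; 1)
  • {5,7}:  v_{5} + v_{7} = v_{6}  ⇒ sig = (2; 1)
  • {6,8}:  v_{6} + v_{8} = v_{7}  ⇒ sig = (2; 1)
  • {7,8}:  v_{7} + v_{8} = v_{4}  ⇒ sig = (2; 1)
  • {1,6}:  v_{1} + v_{6} = 2·v_{5}  ⇒ sig = (2; 2)
  • {3,5}:  v_{3} + v_{5} = 2·v_{7}  ⇒ sig = (2; 2)
  • {3,8}:  v_{3} + v_{8} = 2·v_{4}  ⇒ sig = (2; 2)
  • {4,6}:  v_{4} + v_{6} = 2·v_{7}  ⇒ sig = (2; 2)
  • {3,6}:  v_{3} + v_{6} = 3·v_{7}  ⇒ sig = (2; 3)

Sorted signature multiset PRS(X):
    |P|=2: 20 collections, coeffs (), (), (), (1), (1), (1), (1), (1), (1), (1), (1), (1), (1), (1), (1), (2), (2), (2), (2), (3)
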